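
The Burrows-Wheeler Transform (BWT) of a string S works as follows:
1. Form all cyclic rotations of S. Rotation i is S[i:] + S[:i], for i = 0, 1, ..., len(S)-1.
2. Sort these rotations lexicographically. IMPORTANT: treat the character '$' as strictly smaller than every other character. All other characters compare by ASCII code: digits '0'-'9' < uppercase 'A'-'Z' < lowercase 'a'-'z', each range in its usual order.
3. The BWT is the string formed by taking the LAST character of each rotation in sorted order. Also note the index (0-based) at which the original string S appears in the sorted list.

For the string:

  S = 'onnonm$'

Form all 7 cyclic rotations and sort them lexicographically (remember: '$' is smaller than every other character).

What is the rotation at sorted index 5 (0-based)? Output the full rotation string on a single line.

All 7 rotations (rotation i = S[i:]+S[:i]):
  rot[0] = onnonm$
  rot[1] = nnonm$o
  rot[2] = nonm$on
  rot[3] = onm$onn
  rot[4] = nm$onno
  rot[5] = m$onnon
  rot[6] = $onnonm
Sorted (with $ < everything):
  sorted[0] = $onnonm
  sorted[1] = m$onnon
  sorted[2] = nm$onno
  sorted[3] = nnonm$o
  sorted[4] = nonm$on
  sorted[5] = onm$onn
  sorted[6] = onnonm$
sorted[5] = onm$onn

Answer: onm$onn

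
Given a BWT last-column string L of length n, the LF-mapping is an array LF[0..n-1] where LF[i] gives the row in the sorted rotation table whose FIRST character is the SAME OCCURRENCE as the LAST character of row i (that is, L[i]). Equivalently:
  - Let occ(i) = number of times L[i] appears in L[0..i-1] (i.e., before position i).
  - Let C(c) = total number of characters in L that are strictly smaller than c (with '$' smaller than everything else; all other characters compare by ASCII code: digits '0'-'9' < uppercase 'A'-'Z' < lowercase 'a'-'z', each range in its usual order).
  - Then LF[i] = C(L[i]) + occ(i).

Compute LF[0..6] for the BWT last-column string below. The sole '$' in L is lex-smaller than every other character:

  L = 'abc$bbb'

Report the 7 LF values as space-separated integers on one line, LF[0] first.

Char counts: '$':1, 'a':1, 'b':4, 'c':1
C (first-col start): C('$')=0, C('a')=1, C('b')=2, C('c')=6
L[0]='a': occ=0, LF[0]=C('a')+0=1+0=1
L[1]='b': occ=0, LF[1]=C('b')+0=2+0=2
L[2]='c': occ=0, LF[2]=C('c')+0=6+0=6
L[3]='$': occ=0, LF[3]=C('$')+0=0+0=0
L[4]='b': occ=1, LF[4]=C('b')+1=2+1=3
L[5]='b': occ=2, LF[5]=C('b')+2=2+2=4
L[6]='b': occ=3, LF[6]=C('b')+3=2+3=5

Answer: 1 2 6 0 3 4 5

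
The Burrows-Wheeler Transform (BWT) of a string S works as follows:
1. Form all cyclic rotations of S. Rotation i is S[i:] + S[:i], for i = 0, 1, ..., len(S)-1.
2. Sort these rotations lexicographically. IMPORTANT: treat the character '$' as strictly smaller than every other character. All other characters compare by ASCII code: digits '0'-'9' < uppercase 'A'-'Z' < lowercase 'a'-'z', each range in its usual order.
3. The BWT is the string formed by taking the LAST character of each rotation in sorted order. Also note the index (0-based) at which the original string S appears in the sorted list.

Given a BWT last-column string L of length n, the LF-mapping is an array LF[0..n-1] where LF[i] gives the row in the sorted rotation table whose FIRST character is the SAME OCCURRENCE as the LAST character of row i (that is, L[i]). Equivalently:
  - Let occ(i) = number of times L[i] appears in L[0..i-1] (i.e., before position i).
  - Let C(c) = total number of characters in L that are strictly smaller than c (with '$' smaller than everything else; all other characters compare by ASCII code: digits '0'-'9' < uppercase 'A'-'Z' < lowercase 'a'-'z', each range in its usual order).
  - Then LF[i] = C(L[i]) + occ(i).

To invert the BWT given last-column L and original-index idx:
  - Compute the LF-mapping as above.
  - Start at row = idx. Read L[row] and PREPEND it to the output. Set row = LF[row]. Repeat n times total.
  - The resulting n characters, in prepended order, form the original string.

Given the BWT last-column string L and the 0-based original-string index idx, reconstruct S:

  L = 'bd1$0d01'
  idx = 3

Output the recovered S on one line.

Answer: 10d01db$

Derivation:
LF mapping: 5 6 3 0 1 7 2 4
Walk LF starting at row 3, prepending L[row]:
  step 1: row=3, L[3]='$', prepend. Next row=LF[3]=0
  step 2: row=0, L[0]='b', prepend. Next row=LF[0]=5
  step 3: row=5, L[5]='d', prepend. Next row=LF[5]=7
  step 4: row=7, L[7]='1', prepend. Next row=LF[7]=4
  step 5: row=4, L[4]='0', prepend. Next row=LF[4]=1
  step 6: row=1, L[1]='d', prepend. Next row=LF[1]=6
  step 7: row=6, L[6]='0', prepend. Next row=LF[6]=2
  step 8: row=2, L[2]='1', prepend. Next row=LF[2]=3
Reversed output: 10d01db$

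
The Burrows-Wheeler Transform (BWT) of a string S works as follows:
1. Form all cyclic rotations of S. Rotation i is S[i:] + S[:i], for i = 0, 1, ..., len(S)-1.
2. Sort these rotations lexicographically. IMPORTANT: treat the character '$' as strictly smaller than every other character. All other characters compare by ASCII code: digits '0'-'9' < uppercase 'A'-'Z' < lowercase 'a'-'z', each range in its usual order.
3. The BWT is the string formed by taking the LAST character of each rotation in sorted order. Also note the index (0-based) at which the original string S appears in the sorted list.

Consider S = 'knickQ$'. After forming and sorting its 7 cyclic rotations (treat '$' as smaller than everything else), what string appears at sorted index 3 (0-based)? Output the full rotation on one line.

All 7 rotations (rotation i = S[i:]+S[:i]):
  rot[0] = knickQ$
  rot[1] = nickQ$k
  rot[2] = ickQ$kn
  rot[3] = ckQ$kni
  rot[4] = kQ$knic
  rot[5] = Q$knick
  rot[6] = $knickQ
Sorted (with $ < everything):
  sorted[0] = $knickQ
  sorted[1] = Q$knick
  sorted[2] = ckQ$kni
  sorted[3] = ickQ$kn
  sorted[4] = kQ$knic
  sorted[5] = knickQ$
  sorted[6] = nickQ$k
sorted[3] = ickQ$kn

Answer: ickQ$kn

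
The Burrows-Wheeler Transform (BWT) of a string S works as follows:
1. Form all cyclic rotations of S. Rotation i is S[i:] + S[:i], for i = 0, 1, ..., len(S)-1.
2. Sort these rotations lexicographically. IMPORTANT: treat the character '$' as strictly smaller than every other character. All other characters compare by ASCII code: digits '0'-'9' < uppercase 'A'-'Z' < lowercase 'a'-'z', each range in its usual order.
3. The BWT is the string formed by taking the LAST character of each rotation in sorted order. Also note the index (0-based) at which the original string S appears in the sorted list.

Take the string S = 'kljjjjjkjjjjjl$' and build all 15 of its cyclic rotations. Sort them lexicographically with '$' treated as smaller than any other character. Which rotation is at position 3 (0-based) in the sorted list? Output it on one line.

All 15 rotations (rotation i = S[i:]+S[:i]):
  rot[0] = kljjjjjkjjjjjl$
  rot[1] = ljjjjjkjjjjjl$k
  rot[2] = jjjjjkjjjjjl$kl
  rot[3] = jjjjkjjjjjl$klj
  rot[4] = jjjkjjjjjl$kljj
  rot[5] = jjkjjjjjl$kljjj
  rot[6] = jkjjjjjl$kljjjj
  rot[7] = kjjjjjl$kljjjjj
  rot[8] = jjjjjl$kljjjjjk
  rot[9] = jjjjl$kljjjjjkj
  rot[10] = jjjl$kljjjjjkjj
  rot[11] = jjl$kljjjjjkjjj
  rot[12] = jl$kljjjjjkjjjj
  rot[13] = l$kljjjjjkjjjjj
  rot[14] = $kljjjjjkjjjjjl
Sorted (with $ < everything):
  sorted[0] = $kljjjjjkjjjjjl
  sorted[1] = jjjjjkjjjjjl$kl
  sorted[2] = jjjjjl$kljjjjjk
  sorted[3] = jjjjkjjjjjl$klj
  sorted[4] = jjjjl$kljjjjjkj
  sorted[5] = jjjkjjjjjl$kljj
  sorted[6] = jjjl$kljjjjjkjj
  sorted[7] = jjkjjjjjl$kljjj
  sorted[8] = jjl$kljjjjjkjjj
  sorted[9] = jkjjjjjl$kljjjj
  sorted[10] = jl$kljjjjjkjjjj
  sorted[11] = kjjjjjl$kljjjjj
  sorted[12] = kljjjjjkjjjjjl$
  sorted[13] = l$kljjjjjkjjjjj
  sorted[14] = ljjjjjkjjjjjl$k
sorted[3] = jjjjkjjjjjl$klj

Answer: jjjjkjjjjjl$klj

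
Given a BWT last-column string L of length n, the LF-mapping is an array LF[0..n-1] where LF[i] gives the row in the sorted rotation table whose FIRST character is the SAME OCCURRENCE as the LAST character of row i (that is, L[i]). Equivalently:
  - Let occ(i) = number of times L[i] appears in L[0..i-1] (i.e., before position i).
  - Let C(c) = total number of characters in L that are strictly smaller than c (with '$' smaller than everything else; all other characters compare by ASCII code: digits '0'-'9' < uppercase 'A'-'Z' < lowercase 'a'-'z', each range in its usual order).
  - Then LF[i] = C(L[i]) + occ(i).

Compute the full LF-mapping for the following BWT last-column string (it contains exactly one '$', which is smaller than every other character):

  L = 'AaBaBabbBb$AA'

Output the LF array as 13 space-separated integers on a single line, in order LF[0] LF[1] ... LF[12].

Char counts: '$':1, 'A':3, 'B':3, 'a':3, 'b':3
C (first-col start): C('$')=0, C('A')=1, C('B')=4, C('a')=7, C('b')=10
L[0]='A': occ=0, LF[0]=C('A')+0=1+0=1
L[1]='a': occ=0, LF[1]=C('a')+0=7+0=7
L[2]='B': occ=0, LF[2]=C('B')+0=4+0=4
L[3]='a': occ=1, LF[3]=C('a')+1=7+1=8
L[4]='B': occ=1, LF[4]=C('B')+1=4+1=5
L[5]='a': occ=2, LF[5]=C('a')+2=7+2=9
L[6]='b': occ=0, LF[6]=C('b')+0=10+0=10
L[7]='b': occ=1, LF[7]=C('b')+1=10+1=11
L[8]='B': occ=2, LF[8]=C('B')+2=4+2=6
L[9]='b': occ=2, LF[9]=C('b')+2=10+2=12
L[10]='$': occ=0, LF[10]=C('$')+0=0+0=0
L[11]='A': occ=1, LF[11]=C('A')+1=1+1=2
L[12]='A': occ=2, LF[12]=C('A')+2=1+2=3

Answer: 1 7 4 8 5 9 10 11 6 12 0 2 3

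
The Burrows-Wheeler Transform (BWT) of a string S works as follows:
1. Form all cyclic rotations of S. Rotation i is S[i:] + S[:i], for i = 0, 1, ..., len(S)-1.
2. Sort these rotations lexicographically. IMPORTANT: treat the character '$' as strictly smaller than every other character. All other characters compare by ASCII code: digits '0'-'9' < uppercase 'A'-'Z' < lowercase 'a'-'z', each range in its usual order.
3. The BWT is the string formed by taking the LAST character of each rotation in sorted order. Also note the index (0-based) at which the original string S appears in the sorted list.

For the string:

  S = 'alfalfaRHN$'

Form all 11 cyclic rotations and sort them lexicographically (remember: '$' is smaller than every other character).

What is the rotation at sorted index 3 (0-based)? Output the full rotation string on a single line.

All 11 rotations (rotation i = S[i:]+S[:i]):
  rot[0] = alfalfaRHN$
  rot[1] = lfalfaRHN$a
  rot[2] = falfaRHN$al
  rot[3] = alfaRHN$alf
  rot[4] = lfaRHN$alfa
  rot[5] = faRHN$alfal
  rot[6] = aRHN$alfalf
  rot[7] = RHN$alfalfa
  rot[8] = HN$alfalfaR
  rot[9] = N$alfalfaRH
  rot[10] = $alfalfaRHN
Sorted (with $ < everything):
  sorted[0] = $alfalfaRHN
  sorted[1] = HN$alfalfaR
  sorted[2] = N$alfalfaRH
  sorted[3] = RHN$alfalfa
  sorted[4] = aRHN$alfalf
  sorted[5] = alfaRHN$alf
  sorted[6] = alfalfaRHN$
  sorted[7] = faRHN$alfal
  sorted[8] = falfaRHN$al
  sorted[9] = lfaRHN$alfa
  sorted[10] = lfalfaRHN$a
sorted[3] = RHN$alfalfa

Answer: RHN$alfalfa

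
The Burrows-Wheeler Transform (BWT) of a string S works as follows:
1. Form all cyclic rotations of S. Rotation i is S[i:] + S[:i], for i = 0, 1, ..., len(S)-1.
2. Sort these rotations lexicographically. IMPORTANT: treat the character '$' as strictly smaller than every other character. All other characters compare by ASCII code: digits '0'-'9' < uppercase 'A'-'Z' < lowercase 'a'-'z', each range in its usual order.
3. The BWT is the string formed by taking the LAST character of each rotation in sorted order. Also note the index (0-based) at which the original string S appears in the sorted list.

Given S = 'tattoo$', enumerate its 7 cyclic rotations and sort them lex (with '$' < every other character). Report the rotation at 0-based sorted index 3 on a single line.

All 7 rotations (rotation i = S[i:]+S[:i]):
  rot[0] = tattoo$
  rot[1] = attoo$t
  rot[2] = ttoo$ta
  rot[3] = too$tat
  rot[4] = oo$tatt
  rot[5] = o$tatto
  rot[6] = $tattoo
Sorted (with $ < everything):
  sorted[0] = $tattoo
  sorted[1] = attoo$t
  sorted[2] = o$tatto
  sorted[3] = oo$tatt
  sorted[4] = tattoo$
  sorted[5] = too$tat
  sorted[6] = ttoo$ta
sorted[3] = oo$tatt

Answer: oo$tatt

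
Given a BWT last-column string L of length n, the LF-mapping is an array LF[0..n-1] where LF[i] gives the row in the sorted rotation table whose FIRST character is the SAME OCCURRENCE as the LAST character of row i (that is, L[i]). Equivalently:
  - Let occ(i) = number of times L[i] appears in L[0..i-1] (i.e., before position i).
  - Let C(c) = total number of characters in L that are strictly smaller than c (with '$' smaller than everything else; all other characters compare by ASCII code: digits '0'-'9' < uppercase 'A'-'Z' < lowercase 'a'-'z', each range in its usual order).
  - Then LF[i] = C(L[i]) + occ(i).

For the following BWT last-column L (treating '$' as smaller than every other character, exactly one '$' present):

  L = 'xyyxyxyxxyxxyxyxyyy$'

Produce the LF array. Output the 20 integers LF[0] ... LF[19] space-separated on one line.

Answer: 1 10 11 2 12 3 13 4 5 14 6 7 15 8 16 9 17 18 19 0

Derivation:
Char counts: '$':1, 'x':9, 'y':10
C (first-col start): C('$')=0, C('x')=1, C('y')=10
L[0]='x': occ=0, LF[0]=C('x')+0=1+0=1
L[1]='y': occ=0, LF[1]=C('y')+0=10+0=10
L[2]='y': occ=1, LF[2]=C('y')+1=10+1=11
L[3]='x': occ=1, LF[3]=C('x')+1=1+1=2
L[4]='y': occ=2, LF[4]=C('y')+2=10+2=12
L[5]='x': occ=2, LF[5]=C('x')+2=1+2=3
L[6]='y': occ=3, LF[6]=C('y')+3=10+3=13
L[7]='x': occ=3, LF[7]=C('x')+3=1+3=4
L[8]='x': occ=4, LF[8]=C('x')+4=1+4=5
L[9]='y': occ=4, LF[9]=C('y')+4=10+4=14
L[10]='x': occ=5, LF[10]=C('x')+5=1+5=6
L[11]='x': occ=6, LF[11]=C('x')+6=1+6=7
L[12]='y': occ=5, LF[12]=C('y')+5=10+5=15
L[13]='x': occ=7, LF[13]=C('x')+7=1+7=8
L[14]='y': occ=6, LF[14]=C('y')+6=10+6=16
L[15]='x': occ=8, LF[15]=C('x')+8=1+8=9
L[16]='y': occ=7, LF[16]=C('y')+7=10+7=17
L[17]='y': occ=8, LF[17]=C('y')+8=10+8=18
L[18]='y': occ=9, LF[18]=C('y')+9=10+9=19
L[19]='$': occ=0, LF[19]=C('$')+0=0+0=0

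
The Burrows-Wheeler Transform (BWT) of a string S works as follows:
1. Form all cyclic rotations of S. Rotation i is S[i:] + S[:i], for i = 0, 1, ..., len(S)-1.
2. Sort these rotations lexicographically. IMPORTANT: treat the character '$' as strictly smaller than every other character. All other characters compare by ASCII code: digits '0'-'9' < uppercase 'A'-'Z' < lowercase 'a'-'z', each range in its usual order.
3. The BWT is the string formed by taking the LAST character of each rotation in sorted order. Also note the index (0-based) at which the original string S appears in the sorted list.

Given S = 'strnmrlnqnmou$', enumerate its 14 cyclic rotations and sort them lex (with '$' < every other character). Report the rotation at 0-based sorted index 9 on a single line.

Answer: rlnqnmou$strnm

Derivation:
All 14 rotations (rotation i = S[i:]+S[:i]):
  rot[0] = strnmrlnqnmou$
  rot[1] = trnmrlnqnmou$s
  rot[2] = rnmrlnqnmou$st
  rot[3] = nmrlnqnmou$str
  rot[4] = mrlnqnmou$strn
  rot[5] = rlnqnmou$strnm
  rot[6] = lnqnmou$strnmr
  rot[7] = nqnmou$strnmrl
  rot[8] = qnmou$strnmrln
  rot[9] = nmou$strnmrlnq
  rot[10] = mou$strnmrlnqn
  rot[11] = ou$strnmrlnqnm
  rot[12] = u$strnmrlnqnmo
  rot[13] = $strnmrlnqnmou
Sorted (with $ < everything):
  sorted[0] = $strnmrlnqnmou
  sorted[1] = lnqnmou$strnmr
  sorted[2] = mou$strnmrlnqn
  sorted[3] = mrlnqnmou$strn
  sorted[4] = nmou$strnmrlnq
  sorted[5] = nmrlnqnmou$str
  sorted[6] = nqnmou$strnmrl
  sorted[7] = ou$strnmrlnqnm
  sorted[8] = qnmou$strnmrln
  sorted[9] = rlnqnmou$strnm
  sorted[10] = rnmrlnqnmou$st
  sorted[11] = strnmrlnqnmou$
  sorted[12] = trnmrlnqnmou$s
  sorted[13] = u$strnmrlnqnmo
sorted[9] = rlnqnmou$strnm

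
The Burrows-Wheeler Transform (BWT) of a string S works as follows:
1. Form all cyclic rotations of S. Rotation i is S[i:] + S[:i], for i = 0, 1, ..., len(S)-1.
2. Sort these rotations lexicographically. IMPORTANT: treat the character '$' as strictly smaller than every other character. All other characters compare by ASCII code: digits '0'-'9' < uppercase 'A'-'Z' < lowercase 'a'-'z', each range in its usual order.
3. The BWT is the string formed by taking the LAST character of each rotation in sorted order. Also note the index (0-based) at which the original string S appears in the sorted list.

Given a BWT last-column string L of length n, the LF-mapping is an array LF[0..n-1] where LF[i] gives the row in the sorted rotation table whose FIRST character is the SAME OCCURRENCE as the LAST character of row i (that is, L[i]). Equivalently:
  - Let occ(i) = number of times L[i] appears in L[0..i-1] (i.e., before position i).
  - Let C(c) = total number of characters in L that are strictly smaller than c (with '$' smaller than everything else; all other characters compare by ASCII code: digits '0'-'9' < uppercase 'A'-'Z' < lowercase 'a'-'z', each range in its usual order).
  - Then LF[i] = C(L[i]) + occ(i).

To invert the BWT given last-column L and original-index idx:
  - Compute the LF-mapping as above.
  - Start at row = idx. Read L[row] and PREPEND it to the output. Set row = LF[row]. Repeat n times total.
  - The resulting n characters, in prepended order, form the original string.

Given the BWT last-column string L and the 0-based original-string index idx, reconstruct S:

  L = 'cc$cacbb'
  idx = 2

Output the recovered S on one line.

Answer: bcbccac$

Derivation:
LF mapping: 4 5 0 6 1 7 2 3
Walk LF starting at row 2, prepending L[row]:
  step 1: row=2, L[2]='$', prepend. Next row=LF[2]=0
  step 2: row=0, L[0]='c', prepend. Next row=LF[0]=4
  step 3: row=4, L[4]='a', prepend. Next row=LF[4]=1
  step 4: row=1, L[1]='c', prepend. Next row=LF[1]=5
  step 5: row=5, L[5]='c', prepend. Next row=LF[5]=7
  step 6: row=7, L[7]='b', prepend. Next row=LF[7]=3
  step 7: row=3, L[3]='c', prepend. Next row=LF[3]=6
  step 8: row=6, L[6]='b', prepend. Next row=LF[6]=2
Reversed output: bcbccac$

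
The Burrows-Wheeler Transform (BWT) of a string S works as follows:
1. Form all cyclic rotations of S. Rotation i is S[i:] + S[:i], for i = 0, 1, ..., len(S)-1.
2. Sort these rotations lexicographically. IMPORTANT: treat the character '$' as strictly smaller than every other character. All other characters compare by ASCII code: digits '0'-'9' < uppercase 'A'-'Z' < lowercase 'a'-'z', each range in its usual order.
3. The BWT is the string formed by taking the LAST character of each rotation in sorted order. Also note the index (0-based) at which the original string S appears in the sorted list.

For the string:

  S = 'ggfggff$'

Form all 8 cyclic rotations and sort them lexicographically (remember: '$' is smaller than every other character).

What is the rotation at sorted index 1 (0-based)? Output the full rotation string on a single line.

Answer: f$ggfggf

Derivation:
All 8 rotations (rotation i = S[i:]+S[:i]):
  rot[0] = ggfggff$
  rot[1] = gfggff$g
  rot[2] = fggff$gg
  rot[3] = ggff$ggf
  rot[4] = gff$ggfg
  rot[5] = ff$ggfgg
  rot[6] = f$ggfggf
  rot[7] = $ggfggff
Sorted (with $ < everything):
  sorted[0] = $ggfggff
  sorted[1] = f$ggfggf
  sorted[2] = ff$ggfgg
  sorted[3] = fggff$gg
  sorted[4] = gff$ggfg
  sorted[5] = gfggff$g
  sorted[6] = ggff$ggf
  sorted[7] = ggfggff$
sorted[1] = f$ggfggf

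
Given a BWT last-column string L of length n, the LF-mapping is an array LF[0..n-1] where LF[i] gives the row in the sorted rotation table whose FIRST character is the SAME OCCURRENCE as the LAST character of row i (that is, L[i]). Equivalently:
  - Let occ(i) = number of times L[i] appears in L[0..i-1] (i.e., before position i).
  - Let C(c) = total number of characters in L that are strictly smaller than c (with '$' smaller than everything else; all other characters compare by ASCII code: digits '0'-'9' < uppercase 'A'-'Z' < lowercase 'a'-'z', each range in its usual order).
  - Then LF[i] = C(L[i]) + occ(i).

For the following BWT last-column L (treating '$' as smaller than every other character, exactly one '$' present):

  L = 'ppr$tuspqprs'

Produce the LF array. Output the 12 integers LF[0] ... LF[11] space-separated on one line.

Char counts: '$':1, 'p':4, 'q':1, 'r':2, 's':2, 't':1, 'u':1
C (first-col start): C('$')=0, C('p')=1, C('q')=5, C('r')=6, C('s')=8, C('t')=10, C('u')=11
L[0]='p': occ=0, LF[0]=C('p')+0=1+0=1
L[1]='p': occ=1, LF[1]=C('p')+1=1+1=2
L[2]='r': occ=0, LF[2]=C('r')+0=6+0=6
L[3]='$': occ=0, LF[3]=C('$')+0=0+0=0
L[4]='t': occ=0, LF[4]=C('t')+0=10+0=10
L[5]='u': occ=0, LF[5]=C('u')+0=11+0=11
L[6]='s': occ=0, LF[6]=C('s')+0=8+0=8
L[7]='p': occ=2, LF[7]=C('p')+2=1+2=3
L[8]='q': occ=0, LF[8]=C('q')+0=5+0=5
L[9]='p': occ=3, LF[9]=C('p')+3=1+3=4
L[10]='r': occ=1, LF[10]=C('r')+1=6+1=7
L[11]='s': occ=1, LF[11]=C('s')+1=8+1=9

Answer: 1 2 6 0 10 11 8 3 5 4 7 9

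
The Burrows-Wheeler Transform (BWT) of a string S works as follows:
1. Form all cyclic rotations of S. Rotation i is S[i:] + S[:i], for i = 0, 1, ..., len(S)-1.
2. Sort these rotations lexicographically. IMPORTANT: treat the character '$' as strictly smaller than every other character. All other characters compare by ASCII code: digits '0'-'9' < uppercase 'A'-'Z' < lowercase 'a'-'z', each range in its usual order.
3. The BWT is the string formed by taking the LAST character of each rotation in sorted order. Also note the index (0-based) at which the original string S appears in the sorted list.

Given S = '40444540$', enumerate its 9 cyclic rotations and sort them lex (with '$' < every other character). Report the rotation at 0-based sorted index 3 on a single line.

Answer: 40$404445

Derivation:
All 9 rotations (rotation i = S[i:]+S[:i]):
  rot[0] = 40444540$
  rot[1] = 0444540$4
  rot[2] = 444540$40
  rot[3] = 44540$404
  rot[4] = 4540$4044
  rot[5] = 540$40444
  rot[6] = 40$404445
  rot[7] = 0$4044454
  rot[8] = $40444540
Sorted (with $ < everything):
  sorted[0] = $40444540
  sorted[1] = 0$4044454
  sorted[2] = 0444540$4
  sorted[3] = 40$404445
  sorted[4] = 40444540$
  sorted[5] = 444540$40
  sorted[6] = 44540$404
  sorted[7] = 4540$4044
  sorted[8] = 540$40444
sorted[3] = 40$404445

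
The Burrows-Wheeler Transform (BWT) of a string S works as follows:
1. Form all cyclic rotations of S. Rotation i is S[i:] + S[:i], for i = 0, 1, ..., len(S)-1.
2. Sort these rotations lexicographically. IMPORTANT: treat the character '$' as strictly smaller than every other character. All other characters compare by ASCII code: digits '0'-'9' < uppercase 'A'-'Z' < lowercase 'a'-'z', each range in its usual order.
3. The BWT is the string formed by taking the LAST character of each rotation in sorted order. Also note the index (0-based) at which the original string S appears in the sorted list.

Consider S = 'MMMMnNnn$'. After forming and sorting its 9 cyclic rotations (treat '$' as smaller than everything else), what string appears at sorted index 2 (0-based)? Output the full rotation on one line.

Answer: MMMnNnn$M

Derivation:
All 9 rotations (rotation i = S[i:]+S[:i]):
  rot[0] = MMMMnNnn$
  rot[1] = MMMnNnn$M
  rot[2] = MMnNnn$MM
  rot[3] = MnNnn$MMM
  rot[4] = nNnn$MMMM
  rot[5] = Nnn$MMMMn
  rot[6] = nn$MMMMnN
  rot[7] = n$MMMMnNn
  rot[8] = $MMMMnNnn
Sorted (with $ < everything):
  sorted[0] = $MMMMnNnn
  sorted[1] = MMMMnNnn$
  sorted[2] = MMMnNnn$M
  sorted[3] = MMnNnn$MM
  sorted[4] = MnNnn$MMM
  sorted[5] = Nnn$MMMMn
  sorted[6] = n$MMMMnNn
  sorted[7] = nNnn$MMMM
  sorted[8] = nn$MMMMnN
sorted[2] = MMMnNnn$M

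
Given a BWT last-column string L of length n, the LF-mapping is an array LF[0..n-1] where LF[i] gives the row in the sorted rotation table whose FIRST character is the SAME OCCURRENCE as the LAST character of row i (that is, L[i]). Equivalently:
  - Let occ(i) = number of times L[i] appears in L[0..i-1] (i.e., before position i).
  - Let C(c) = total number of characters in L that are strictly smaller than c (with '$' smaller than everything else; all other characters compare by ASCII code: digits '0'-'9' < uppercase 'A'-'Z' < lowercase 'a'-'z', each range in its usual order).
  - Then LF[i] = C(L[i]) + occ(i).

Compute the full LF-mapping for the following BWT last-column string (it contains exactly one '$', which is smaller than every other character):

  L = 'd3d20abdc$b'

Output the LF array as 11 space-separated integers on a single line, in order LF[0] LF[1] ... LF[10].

Char counts: '$':1, '0':1, '2':1, '3':1, 'a':1, 'b':2, 'c':1, 'd':3
C (first-col start): C('$')=0, C('0')=1, C('2')=2, C('3')=3, C('a')=4, C('b')=5, C('c')=7, C('d')=8
L[0]='d': occ=0, LF[0]=C('d')+0=8+0=8
L[1]='3': occ=0, LF[1]=C('3')+0=3+0=3
L[2]='d': occ=1, LF[2]=C('d')+1=8+1=9
L[3]='2': occ=0, LF[3]=C('2')+0=2+0=2
L[4]='0': occ=0, LF[4]=C('0')+0=1+0=1
L[5]='a': occ=0, LF[5]=C('a')+0=4+0=4
L[6]='b': occ=0, LF[6]=C('b')+0=5+0=5
L[7]='d': occ=2, LF[7]=C('d')+2=8+2=10
L[8]='c': occ=0, LF[8]=C('c')+0=7+0=7
L[9]='$': occ=0, LF[9]=C('$')+0=0+0=0
L[10]='b': occ=1, LF[10]=C('b')+1=5+1=6

Answer: 8 3 9 2 1 4 5 10 7 0 6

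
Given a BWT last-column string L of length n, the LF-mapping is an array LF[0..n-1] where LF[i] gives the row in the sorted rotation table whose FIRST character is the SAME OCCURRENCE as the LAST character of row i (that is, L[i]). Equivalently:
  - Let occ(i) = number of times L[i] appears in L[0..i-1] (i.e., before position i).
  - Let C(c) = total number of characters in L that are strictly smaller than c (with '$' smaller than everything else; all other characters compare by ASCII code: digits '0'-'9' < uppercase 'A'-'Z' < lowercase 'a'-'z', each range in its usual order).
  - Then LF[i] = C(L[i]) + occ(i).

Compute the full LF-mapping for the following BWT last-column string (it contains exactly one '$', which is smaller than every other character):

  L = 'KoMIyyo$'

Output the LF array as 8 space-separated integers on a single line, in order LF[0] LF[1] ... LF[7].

Char counts: '$':1, 'I':1, 'K':1, 'M':1, 'o':2, 'y':2
C (first-col start): C('$')=0, C('I')=1, C('K')=2, C('M')=3, C('o')=4, C('y')=6
L[0]='K': occ=0, LF[0]=C('K')+0=2+0=2
L[1]='o': occ=0, LF[1]=C('o')+0=4+0=4
L[2]='M': occ=0, LF[2]=C('M')+0=3+0=3
L[3]='I': occ=0, LF[3]=C('I')+0=1+0=1
L[4]='y': occ=0, LF[4]=C('y')+0=6+0=6
L[5]='y': occ=1, LF[5]=C('y')+1=6+1=7
L[6]='o': occ=1, LF[6]=C('o')+1=4+1=5
L[7]='$': occ=0, LF[7]=C('$')+0=0+0=0

Answer: 2 4 3 1 6 7 5 0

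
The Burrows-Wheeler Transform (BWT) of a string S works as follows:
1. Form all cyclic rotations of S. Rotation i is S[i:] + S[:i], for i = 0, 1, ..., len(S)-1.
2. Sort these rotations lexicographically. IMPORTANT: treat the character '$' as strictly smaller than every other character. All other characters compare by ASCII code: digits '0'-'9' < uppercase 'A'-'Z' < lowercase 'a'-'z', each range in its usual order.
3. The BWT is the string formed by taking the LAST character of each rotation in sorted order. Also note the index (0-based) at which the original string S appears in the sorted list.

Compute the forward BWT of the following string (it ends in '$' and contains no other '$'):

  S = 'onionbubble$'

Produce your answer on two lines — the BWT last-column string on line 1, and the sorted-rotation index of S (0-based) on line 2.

Answer: eubnlnbooi$b
10

Derivation:
All 12 rotations (rotation i = S[i:]+S[:i]):
  rot[0] = onionbubble$
  rot[1] = nionbubble$o
  rot[2] = ionbubble$on
  rot[3] = onbubble$oni
  rot[4] = nbubble$onio
  rot[5] = bubble$onion
  rot[6] = ubble$onionb
  rot[7] = bble$onionbu
  rot[8] = ble$onionbub
  rot[9] = le$onionbubb
  rot[10] = e$onionbubbl
  rot[11] = $onionbubble
Sorted (with $ < everything):
  sorted[0] = $onionbubble  (last char: 'e')
  sorted[1] = bble$onionbu  (last char: 'u')
  sorted[2] = ble$onionbub  (last char: 'b')
  sorted[3] = bubble$onion  (last char: 'n')
  sorted[4] = e$onionbubbl  (last char: 'l')
  sorted[5] = ionbubble$on  (last char: 'n')
  sorted[6] = le$onionbubb  (last char: 'b')
  sorted[7] = nbubble$onio  (last char: 'o')
  sorted[8] = nionbubble$o  (last char: 'o')
  sorted[9] = onbubble$oni  (last char: 'i')
  sorted[10] = onionbubble$  (last char: '$')
  sorted[11] = ubble$onionb  (last char: 'b')
Last column: eubnlnbooi$b
Original string S is at sorted index 10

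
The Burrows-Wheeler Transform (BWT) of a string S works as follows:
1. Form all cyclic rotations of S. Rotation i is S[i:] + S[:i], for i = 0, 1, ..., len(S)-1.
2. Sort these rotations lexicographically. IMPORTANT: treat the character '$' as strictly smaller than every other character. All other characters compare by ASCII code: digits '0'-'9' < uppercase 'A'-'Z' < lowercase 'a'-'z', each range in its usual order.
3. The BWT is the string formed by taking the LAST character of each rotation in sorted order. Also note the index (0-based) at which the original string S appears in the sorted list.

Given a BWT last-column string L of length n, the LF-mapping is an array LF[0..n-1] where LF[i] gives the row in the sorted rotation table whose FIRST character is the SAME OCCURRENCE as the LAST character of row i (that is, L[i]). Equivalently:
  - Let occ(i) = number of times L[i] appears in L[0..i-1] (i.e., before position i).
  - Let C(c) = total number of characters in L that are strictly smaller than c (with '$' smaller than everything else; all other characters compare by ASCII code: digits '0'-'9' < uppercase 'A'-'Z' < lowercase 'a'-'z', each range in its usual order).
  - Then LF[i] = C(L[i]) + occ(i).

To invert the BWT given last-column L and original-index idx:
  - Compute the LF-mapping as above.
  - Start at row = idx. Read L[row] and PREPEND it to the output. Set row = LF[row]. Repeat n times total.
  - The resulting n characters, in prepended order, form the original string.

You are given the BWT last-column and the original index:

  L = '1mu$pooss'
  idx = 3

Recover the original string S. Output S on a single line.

LF mapping: 1 2 8 0 5 3 4 6 7
Walk LF starting at row 3, prepending L[row]:
  step 1: row=3, L[3]='$', prepend. Next row=LF[3]=0
  step 2: row=0, L[0]='1', prepend. Next row=LF[0]=1
  step 3: row=1, L[1]='m', prepend. Next row=LF[1]=2
  step 4: row=2, L[2]='u', prepend. Next row=LF[2]=8
  step 5: row=8, L[8]='s', prepend. Next row=LF[8]=7
  step 6: row=7, L[7]='s', prepend. Next row=LF[7]=6
  step 7: row=6, L[6]='o', prepend. Next row=LF[6]=4
  step 8: row=4, L[4]='p', prepend. Next row=LF[4]=5
  step 9: row=5, L[5]='o', prepend. Next row=LF[5]=3
Reversed output: opossum1$

Answer: opossum1$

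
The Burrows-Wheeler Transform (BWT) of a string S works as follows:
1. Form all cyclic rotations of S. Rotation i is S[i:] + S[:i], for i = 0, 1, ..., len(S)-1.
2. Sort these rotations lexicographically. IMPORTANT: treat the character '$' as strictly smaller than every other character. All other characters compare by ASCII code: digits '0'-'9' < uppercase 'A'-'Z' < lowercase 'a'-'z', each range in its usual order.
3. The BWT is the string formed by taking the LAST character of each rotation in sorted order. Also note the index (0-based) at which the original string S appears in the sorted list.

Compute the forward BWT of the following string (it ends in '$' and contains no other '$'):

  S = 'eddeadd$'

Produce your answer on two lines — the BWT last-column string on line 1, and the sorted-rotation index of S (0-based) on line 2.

Answer: dedaedd$
7

Derivation:
All 8 rotations (rotation i = S[i:]+S[:i]):
  rot[0] = eddeadd$
  rot[1] = ddeadd$e
  rot[2] = deadd$ed
  rot[3] = eadd$edd
  rot[4] = add$edde
  rot[5] = dd$eddea
  rot[6] = d$eddead
  rot[7] = $eddeadd
Sorted (with $ < everything):
  sorted[0] = $eddeadd  (last char: 'd')
  sorted[1] = add$edde  (last char: 'e')
  sorted[2] = d$eddead  (last char: 'd')
  sorted[3] = dd$eddea  (last char: 'a')
  sorted[4] = ddeadd$e  (last char: 'e')
  sorted[5] = deadd$ed  (last char: 'd')
  sorted[6] = eadd$edd  (last char: 'd')
  sorted[7] = eddeadd$  (last char: '$')
Last column: dedaedd$
Original string S is at sorted index 7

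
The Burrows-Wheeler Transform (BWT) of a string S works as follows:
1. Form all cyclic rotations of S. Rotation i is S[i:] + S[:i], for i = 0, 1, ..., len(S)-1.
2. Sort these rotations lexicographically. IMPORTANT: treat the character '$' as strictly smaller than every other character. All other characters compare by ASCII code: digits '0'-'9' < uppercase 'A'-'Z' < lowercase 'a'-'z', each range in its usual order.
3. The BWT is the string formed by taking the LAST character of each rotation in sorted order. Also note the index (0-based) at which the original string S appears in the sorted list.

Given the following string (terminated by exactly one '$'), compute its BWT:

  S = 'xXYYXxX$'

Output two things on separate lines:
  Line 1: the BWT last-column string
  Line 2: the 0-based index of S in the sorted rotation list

Answer: XxxYYXX$
7

Derivation:
All 8 rotations (rotation i = S[i:]+S[:i]):
  rot[0] = xXYYXxX$
  rot[1] = XYYXxX$x
  rot[2] = YYXxX$xX
  rot[3] = YXxX$xXY
  rot[4] = XxX$xXYY
  rot[5] = xX$xXYYX
  rot[6] = X$xXYYXx
  rot[7] = $xXYYXxX
Sorted (with $ < everything):
  sorted[0] = $xXYYXxX  (last char: 'X')
  sorted[1] = X$xXYYXx  (last char: 'x')
  sorted[2] = XYYXxX$x  (last char: 'x')
  sorted[3] = XxX$xXYY  (last char: 'Y')
  sorted[4] = YXxX$xXY  (last char: 'Y')
  sorted[5] = YYXxX$xX  (last char: 'X')
  sorted[6] = xX$xXYYX  (last char: 'X')
  sorted[7] = xXYYXxX$  (last char: '$')
Last column: XxxYYXX$
Original string S is at sorted index 7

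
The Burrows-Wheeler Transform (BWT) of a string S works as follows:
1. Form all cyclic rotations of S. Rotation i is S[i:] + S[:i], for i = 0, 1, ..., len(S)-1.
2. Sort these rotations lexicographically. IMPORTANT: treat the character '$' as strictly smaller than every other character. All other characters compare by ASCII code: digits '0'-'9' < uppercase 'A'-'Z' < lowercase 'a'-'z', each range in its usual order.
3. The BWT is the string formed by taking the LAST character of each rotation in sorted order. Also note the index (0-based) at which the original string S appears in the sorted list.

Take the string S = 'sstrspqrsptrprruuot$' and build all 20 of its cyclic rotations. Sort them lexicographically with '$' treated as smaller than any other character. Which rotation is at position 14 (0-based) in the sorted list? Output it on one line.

Answer: strspqrsptrprruuot$s

Derivation:
All 20 rotations (rotation i = S[i:]+S[:i]):
  rot[0] = sstrspqrsptrprruuot$
  rot[1] = strspqrsptrprruuot$s
  rot[2] = trspqrsptrprruuot$ss
  rot[3] = rspqrsptrprruuot$sst
  rot[4] = spqrsptrprruuot$sstr
  rot[5] = pqrsptrprruuot$sstrs
  rot[6] = qrsptrprruuot$sstrsp
  rot[7] = rsptrprruuot$sstrspq
  rot[8] = sptrprruuot$sstrspqr
  rot[9] = ptrprruuot$sstrspqrs
  rot[10] = trprruuot$sstrspqrsp
  rot[11] = rprruuot$sstrspqrspt
  rot[12] = prruuot$sstrspqrsptr
  rot[13] = rruuot$sstrspqrsptrp
  rot[14] = ruuot$sstrspqrsptrpr
  rot[15] = uuot$sstrspqrsptrprr
  rot[16] = uot$sstrspqrsptrprru
  rot[17] = ot$sstrspqrsptrprruu
  rot[18] = t$sstrspqrsptrprruuo
  rot[19] = $sstrspqrsptrprruuot
Sorted (with $ < everything):
  sorted[0] = $sstrspqrsptrprruuot
  sorted[1] = ot$sstrspqrsptrprruu
  sorted[2] = pqrsptrprruuot$sstrs
  sorted[3] = prruuot$sstrspqrsptr
  sorted[4] = ptrprruuot$sstrspqrs
  sorted[5] = qrsptrprruuot$sstrsp
  sorted[6] = rprruuot$sstrspqrspt
  sorted[7] = rruuot$sstrspqrsptrp
  sorted[8] = rspqrsptrprruuot$sst
  sorted[9] = rsptrprruuot$sstrspq
  sorted[10] = ruuot$sstrspqrsptrpr
  sorted[11] = spqrsptrprruuot$sstr
  sorted[12] = sptrprruuot$sstrspqr
  sorted[13] = sstrspqrsptrprruuot$
  sorted[14] = strspqrsptrprruuot$s
  sorted[15] = t$sstrspqrsptrprruuo
  sorted[16] = trprruuot$sstrspqrsp
  sorted[17] = trspqrsptrprruuot$ss
  sorted[18] = uot$sstrspqrsptrprru
  sorted[19] = uuot$sstrspqrsptrprr
sorted[14] = strspqrsptrprruuot$s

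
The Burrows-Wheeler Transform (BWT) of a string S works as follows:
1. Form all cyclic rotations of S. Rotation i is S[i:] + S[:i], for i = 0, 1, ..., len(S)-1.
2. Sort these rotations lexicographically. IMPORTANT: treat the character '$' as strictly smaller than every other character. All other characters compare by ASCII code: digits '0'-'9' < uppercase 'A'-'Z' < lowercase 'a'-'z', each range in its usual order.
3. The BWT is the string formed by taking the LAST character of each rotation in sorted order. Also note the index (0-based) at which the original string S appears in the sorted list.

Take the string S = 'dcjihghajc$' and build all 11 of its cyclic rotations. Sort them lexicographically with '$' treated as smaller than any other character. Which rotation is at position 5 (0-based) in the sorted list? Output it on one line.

All 11 rotations (rotation i = S[i:]+S[:i]):
  rot[0] = dcjihghajc$
  rot[1] = cjihghajc$d
  rot[2] = jihghajc$dc
  rot[3] = ihghajc$dcj
  rot[4] = hghajc$dcji
  rot[5] = ghajc$dcjih
  rot[6] = hajc$dcjihg
  rot[7] = ajc$dcjihgh
  rot[8] = jc$dcjihgha
  rot[9] = c$dcjihghaj
  rot[10] = $dcjihghajc
Sorted (with $ < everything):
  sorted[0] = $dcjihghajc
  sorted[1] = ajc$dcjihgh
  sorted[2] = c$dcjihghaj
  sorted[3] = cjihghajc$d
  sorted[4] = dcjihghajc$
  sorted[5] = ghajc$dcjih
  sorted[6] = hajc$dcjihg
  sorted[7] = hghajc$dcji
  sorted[8] = ihghajc$dcj
  sorted[9] = jc$dcjihgha
  sorted[10] = jihghajc$dc
sorted[5] = ghajc$dcjih

Answer: ghajc$dcjih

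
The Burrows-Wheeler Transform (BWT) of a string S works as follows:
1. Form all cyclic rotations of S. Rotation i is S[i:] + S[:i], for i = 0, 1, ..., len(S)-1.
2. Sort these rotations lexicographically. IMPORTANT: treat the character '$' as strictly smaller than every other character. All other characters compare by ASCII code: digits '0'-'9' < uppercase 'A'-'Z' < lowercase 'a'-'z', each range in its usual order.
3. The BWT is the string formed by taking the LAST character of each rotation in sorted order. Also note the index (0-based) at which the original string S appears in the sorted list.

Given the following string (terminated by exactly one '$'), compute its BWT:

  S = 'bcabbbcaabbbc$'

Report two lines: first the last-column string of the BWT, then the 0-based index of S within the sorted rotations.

Answer: ccacaabbbb$bbb
10

Derivation:
All 14 rotations (rotation i = S[i:]+S[:i]):
  rot[0] = bcabbbcaabbbc$
  rot[1] = cabbbcaabbbc$b
  rot[2] = abbbcaabbbc$bc
  rot[3] = bbbcaabbbc$bca
  rot[4] = bbcaabbbc$bcab
  rot[5] = bcaabbbc$bcabb
  rot[6] = caabbbc$bcabbb
  rot[7] = aabbbc$bcabbbc
  rot[8] = abbbc$bcabbbca
  rot[9] = bbbc$bcabbbcaa
  rot[10] = bbc$bcabbbcaab
  rot[11] = bc$bcabbbcaabb
  rot[12] = c$bcabbbcaabbb
  rot[13] = $bcabbbcaabbbc
Sorted (with $ < everything):
  sorted[0] = $bcabbbcaabbbc  (last char: 'c')
  sorted[1] = aabbbc$bcabbbc  (last char: 'c')
  sorted[2] = abbbc$bcabbbca  (last char: 'a')
  sorted[3] = abbbcaabbbc$bc  (last char: 'c')
  sorted[4] = bbbc$bcabbbcaa  (last char: 'a')
  sorted[5] = bbbcaabbbc$bca  (last char: 'a')
  sorted[6] = bbc$bcabbbcaab  (last char: 'b')
  sorted[7] = bbcaabbbc$bcab  (last char: 'b')
  sorted[8] = bc$bcabbbcaabb  (last char: 'b')
  sorted[9] = bcaabbbc$bcabb  (last char: 'b')
  sorted[10] = bcabbbcaabbbc$  (last char: '$')
  sorted[11] = c$bcabbbcaabbb  (last char: 'b')
  sorted[12] = caabbbc$bcabbb  (last char: 'b')
  sorted[13] = cabbbcaabbbc$b  (last char: 'b')
Last column: ccacaabbbb$bbb
Original string S is at sorted index 10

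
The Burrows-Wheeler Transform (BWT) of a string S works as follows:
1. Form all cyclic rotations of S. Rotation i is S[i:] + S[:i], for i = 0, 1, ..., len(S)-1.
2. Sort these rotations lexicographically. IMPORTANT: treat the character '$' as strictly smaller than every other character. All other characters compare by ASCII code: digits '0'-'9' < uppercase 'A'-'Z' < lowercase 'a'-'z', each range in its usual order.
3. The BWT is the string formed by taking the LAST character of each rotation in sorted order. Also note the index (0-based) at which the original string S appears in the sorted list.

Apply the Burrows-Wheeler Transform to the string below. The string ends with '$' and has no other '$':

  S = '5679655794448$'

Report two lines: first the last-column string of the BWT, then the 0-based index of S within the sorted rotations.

All 14 rotations (rotation i = S[i:]+S[:i]):
  rot[0] = 5679655794448$
  rot[1] = 679655794448$5
  rot[2] = 79655794448$56
  rot[3] = 9655794448$567
  rot[4] = 655794448$5679
  rot[5] = 55794448$56796
  rot[6] = 5794448$567965
  rot[7] = 794448$5679655
  rot[8] = 94448$56796557
  rot[9] = 4448$567965579
  rot[10] = 448$5679655794
  rot[11] = 48$56796557944
  rot[12] = 8$567965579444
  rot[13] = $5679655794448
Sorted (with $ < everything):
  sorted[0] = $5679655794448  (last char: '8')
  sorted[1] = 4448$567965579  (last char: '9')
  sorted[2] = 448$5679655794  (last char: '4')
  sorted[3] = 48$56796557944  (last char: '4')
  sorted[4] = 55794448$56796  (last char: '6')
  sorted[5] = 5679655794448$  (last char: '$')
  sorted[6] = 5794448$567965  (last char: '5')
  sorted[7] = 655794448$5679  (last char: '9')
  sorted[8] = 679655794448$5  (last char: '5')
  sorted[9] = 794448$5679655  (last char: '5')
  sorted[10] = 79655794448$56  (last char: '6')
  sorted[11] = 8$567965579444  (last char: '4')
  sorted[12] = 94448$56796557  (last char: '7')
  sorted[13] = 9655794448$567  (last char: '7')
Last column: 89446$59556477
Original string S is at sorted index 5

Answer: 89446$59556477
5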